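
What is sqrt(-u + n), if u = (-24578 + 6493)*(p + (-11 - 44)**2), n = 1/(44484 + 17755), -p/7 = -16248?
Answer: 2*sqrt(2044944567258028031)/62239 ≈ 45952.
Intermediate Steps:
p = 113736 (p = -7*(-16248) = 113736)
n = 1/62239 ≈ 1.6067e-5
u = -2111622685 (u = (-24578 + 6493)*(113736 + (-11 - 44)**2) = -18085*(113736 + (-55)**2) = -18085*(113736 + 3025) = -18085*116761 = -2111622685)
sqrt(-u + n) = sqrt(-1*(-2111622685) + 1/62239) = sqrt(2111622685 + 1/62239) = sqrt(131425284291716/62239) = 2*sqrt(2044944567258028031)/62239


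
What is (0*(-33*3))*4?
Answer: 0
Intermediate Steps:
(0*(-33*3))*4 = (0*(-99))*4 = 0*4 = 0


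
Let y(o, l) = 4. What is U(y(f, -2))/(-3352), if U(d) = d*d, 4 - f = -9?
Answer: -2/419 ≈ -0.0047733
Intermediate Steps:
f = 13 (f = 4 - 1*(-9) = 4 + 9 = 13)
U(d) = d**2
U(y(f, -2))/(-3352) = 4**2/(-3352) = 16*(-1/3352) = -2/419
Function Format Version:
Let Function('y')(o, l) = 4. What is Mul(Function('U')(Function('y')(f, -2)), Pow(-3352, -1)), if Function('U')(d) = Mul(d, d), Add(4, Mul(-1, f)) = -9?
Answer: Rational(-2, 419) ≈ -0.0047733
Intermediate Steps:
f = 13 (f = Add(4, Mul(-1, -9)) = Add(4, 9) = 13)
Function('U')(d) = Pow(d, 2)
Mul(Function('U')(Function('y')(f, -2)), Pow(-3352, -1)) = Mul(Pow(4, 2), Pow(-3352, -1)) = Mul(16, Rational(-1, 3352)) = Rational(-2, 419)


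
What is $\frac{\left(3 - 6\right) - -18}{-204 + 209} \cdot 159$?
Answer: $477$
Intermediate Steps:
$\frac{\left(3 - 6\right) - -18}{-204 + 209} \cdot 159 = \frac{\left(3 - 6\right) + 18}{5} \cdot 159 = \left(-3 + 18\right) \frac{1}{5} \cdot 159 = 15 \cdot \frac{1}{5} \cdot 159 = 3 \cdot 159 = 477$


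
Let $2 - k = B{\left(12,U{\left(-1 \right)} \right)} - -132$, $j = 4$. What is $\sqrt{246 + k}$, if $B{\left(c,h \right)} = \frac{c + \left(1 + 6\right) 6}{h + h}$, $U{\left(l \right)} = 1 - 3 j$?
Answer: $\frac{\sqrt{14333}}{11} \approx 10.884$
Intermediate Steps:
$U{\left(l \right)} = -11$ ($U{\left(l \right)} = 1 - 12 = -11$)
$B{\left(c,h \right)} = \frac{42 + c}{2 h}$ ($B{\left(c,h \right)} = \frac{c + 7 \cdot 6}{2 h} = \left(c + 42\right) \frac{1}{2 h} = \left(42 + c\right) \frac{1}{2 h} = \frac{42 + c}{2 h}$)
$k = - \frac{1403}{11}$ ($k = 2 - \left(\frac{42 + 12}{2 \left(-11\right)} - -132\right) = 2 - \left(\frac{1}{2} \left(- \frac{1}{11}\right) 54 + 132\right) = 2 - \left(- \frac{27}{11} + 132\right) = 2 - \frac{1425}{11} = - \frac{1403}{11} \approx -127.55$)
$\sqrt{246 + k} = \sqrt{246 - \frac{1403}{11}} = \sqrt{\frac{1303}{11}} = \frac{\sqrt{14333}}{11}$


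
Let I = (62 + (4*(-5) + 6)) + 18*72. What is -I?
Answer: -1344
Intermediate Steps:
I = 1344 (I = (62 + (-20 + 6)) + 1296 = (62 - 14) + 1296 = 48 + 1296 = 1344)
-I = -1*1344 = -1344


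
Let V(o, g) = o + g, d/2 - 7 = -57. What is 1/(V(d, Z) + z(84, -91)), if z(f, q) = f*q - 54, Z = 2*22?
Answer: -1/7754 ≈ -0.00012897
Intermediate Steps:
d = -100 (d = 14 + 2*(-57) = 14 - 114 = -100)
Z = 44
z(f, q) = -54 + f*q
V(o, g) = g + o
1/(V(d, Z) + z(84, -91)) = 1/((44 - 100) + (-54 + 84*(-91))) = 1/(-56 + (-54 - 7644)) = 1/(-56 - 7698) = 1/(-7754) = -1/7754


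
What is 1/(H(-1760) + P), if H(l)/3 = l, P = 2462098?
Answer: 1/2456818 ≈ 4.0703e-7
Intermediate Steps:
H(l) = 3*l
1/(H(-1760) + P) = 1/(3*(-1760) + 2462098) = 1/(-5280 + 2462098) = 1/2456818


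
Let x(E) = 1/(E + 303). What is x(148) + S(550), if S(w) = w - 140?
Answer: 184911/451 ≈ 410.00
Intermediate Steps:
S(w) = -140 + w
x(E) = 1/(303 + E)
x(148) + S(550) = 1/(303 + 148) + (-140 + 550) = 1/451 + 410 = 184911/451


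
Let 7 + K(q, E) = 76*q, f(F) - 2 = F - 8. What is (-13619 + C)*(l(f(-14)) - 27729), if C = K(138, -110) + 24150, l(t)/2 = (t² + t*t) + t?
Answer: -549863028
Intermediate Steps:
f(F) = -6 + F (f(F) = 2 + (F - 8) = 2 + (-8 + F) = -6 + F)
K(q, E) = -7 + 76*q
l(t) = 2*t + 4*t² (l(t) = 2*((t² + t*t) + t) = 2*((t² + t²) + t) = 2*(2*t² + t) = 2*(t + 2*t²) = 2*t + 4*t²)
C = 34631 (C = (-7 + 76*138) + 24150 = (-7 + 10488) + 24150 = 10481 + 24150 = 34631)
(-13619 + C)*(l(f(-14)) - 27729) = (-13619 + 34631)*(2*(-6 - 14)*(1 + 2*(-6 - 14)) - 27729) = 21012*(2*(-20)*(1 + 2*(-20)) - 27729) = 21012*(2*(-20)*(1 - 40) - 27729) = 21012*(2*(-20)*(-39) - 27729) = 21012*(1560 - 27729) = 21012*(-26169) = -549863028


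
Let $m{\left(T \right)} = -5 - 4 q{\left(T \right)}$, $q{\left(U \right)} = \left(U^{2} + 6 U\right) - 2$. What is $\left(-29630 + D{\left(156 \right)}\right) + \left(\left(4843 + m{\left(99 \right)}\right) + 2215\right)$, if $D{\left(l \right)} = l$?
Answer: $-63993$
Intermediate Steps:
$q{\left(U \right)} = -2 + U^{2} + 6 U$
$m{\left(T \right)} = 3 - 24 T - 4 T^{2}$ ($m{\left(T \right)} = -5 - 4 \left(-2 + T^{2} + 6 T\right) = -5 - \left(-8 + 4 T^{2} + 24 T\right) = 3 - 24 T - 4 T^{2}$)
$\left(-29630 + D{\left(156 \right)}\right) + \left(\left(4843 + m{\left(99 \right)}\right) + 2215\right) = \left(-29630 + 156\right) + \left(\left(4843 - \left(2373 + 39204\right)\right) + 2215\right) = -29474 + \left(\left(4843 - 41577\right) + 2215\right) = -29474 + \left(-36734 + 2215\right) = -29474 - 34519 = -63993$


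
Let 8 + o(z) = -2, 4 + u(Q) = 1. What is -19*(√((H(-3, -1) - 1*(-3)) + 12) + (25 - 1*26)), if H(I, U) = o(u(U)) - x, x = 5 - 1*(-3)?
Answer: 19 - 19*I*√3 ≈ 19.0 - 32.909*I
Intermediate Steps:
x = 8 (x = 5 + 3 = 8)
u(Q) = -3 (u(Q) = -4 + 1 = -3)
o(z) = -10 (o(z) = -8 - 2 = -10)
H(I, U) = -18 (H(I, U) = -10 - 1*8 = -10 - 8 = -18)
-19*(√((H(-3, -1) - 1*(-3)) + 12) + (25 - 1*26)) = -19*(√((-18 - 1*(-3)) + 12) + (25 - 1*26)) = -19*(√((-18 + 3) + 12) + (25 - 26)) = -19*(√(-15 + 12) - 1) = -19*(√(-3) - 1) = -19*(I*√3 - 1) = -19*(-1 + I*√3) = 19 - 19*I*√3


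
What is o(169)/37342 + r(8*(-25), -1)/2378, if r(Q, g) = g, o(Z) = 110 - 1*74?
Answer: 24133/44399638 ≈ 0.00054354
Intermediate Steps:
o(Z) = 36 (o(Z) = 110 - 74 = 36)
o(169)/37342 + r(8*(-25), -1)/2378 = 36/37342 - 1/2378 = 36*(1/37342) - 1*1/2378 = 18/18671 - 1/2378 = 24133/44399638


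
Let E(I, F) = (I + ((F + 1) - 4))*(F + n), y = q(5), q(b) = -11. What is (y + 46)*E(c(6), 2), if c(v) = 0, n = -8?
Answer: 210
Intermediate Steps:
y = -11
E(I, F) = (-8 + F)*(-3 + F + I) (E(I, F) = (I + ((F + 1) - 4))*(F - 8) = (I + ((1 + F) - 4))*(-8 + F) = (I + (-3 + F))*(-8 + F) = (-3 + F + I)*(-8 + F) = (-8 + F)*(-3 + F + I))
(y + 46)*E(c(6), 2) = (-11 + 46)*(24 + 2**2 - 11*2 - 8*0 + 2*0) = 35*(24 + 4 - 22 + 0 + 0) = 35*6 = 210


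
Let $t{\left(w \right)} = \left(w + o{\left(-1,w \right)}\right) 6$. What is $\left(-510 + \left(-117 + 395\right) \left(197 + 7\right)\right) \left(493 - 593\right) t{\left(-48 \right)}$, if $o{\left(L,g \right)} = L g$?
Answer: $0$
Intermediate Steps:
$t{\left(w \right)} = 0$ ($t{\left(w \right)} = \left(w - w\right) 6 = 0 \cdot 6 = 0$)
$\left(-510 + \left(-117 + 395\right) \left(197 + 7\right)\right) \left(493 - 593\right) t{\left(-48 \right)} = \left(-510 + \left(-117 + 395\right) \left(197 + 7\right)\right) \left(493 - 593\right) 0 = \left(-510 + 278 \cdot 204\right) \left(-100\right) 0 = \left(-510 + 56712\right) \left(-100\right) 0 = 56202 \left(-100\right) 0 = \left(-5620200\right) 0 = 0$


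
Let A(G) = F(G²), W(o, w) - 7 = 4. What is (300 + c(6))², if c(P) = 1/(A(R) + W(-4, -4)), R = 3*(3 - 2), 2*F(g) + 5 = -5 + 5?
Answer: 26030404/289 ≈ 90071.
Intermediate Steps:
F(g) = -5/2 (F(g) = -5/2 + (-5 + 5)/2 = -5/2 + (½)*0 = -5/2 + 0 = -5/2)
W(o, w) = 11 (W(o, w) = 7 + 4 = 11)
R = 3 (R = 3*1 = 3)
A(G) = -5/2
c(P) = 2/17 (c(P) = 1/(-5/2 + 11) = 1/(17/2) = 2/17)
(300 + c(6))² = (300 + 2/17)² = (5102/17)² = 26030404/289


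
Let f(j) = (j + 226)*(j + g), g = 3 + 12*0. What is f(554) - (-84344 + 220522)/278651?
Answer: 121062577282/278651 ≈ 4.3446e+5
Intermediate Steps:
g = 3 (g = 3 + 0 = 3)
f(j) = (3 + j)*(226 + j) (f(j) = (j + 226)*(j + 3) = (226 + j)*(3 + j) = (3 + j)*(226 + j))
f(554) - (-84344 + 220522)/278651 = (678 + 554**2 + 229*554) - (-84344 + 220522)/278651 = (678 + 306916 + 126866) - 136178/278651 = 434460 - 1*136178/278651 = 434460 - 136178/278651 = 121062577282/278651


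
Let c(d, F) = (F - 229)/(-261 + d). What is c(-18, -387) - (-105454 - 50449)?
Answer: 43497553/279 ≈ 1.5591e+5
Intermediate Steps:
c(d, F) = (-229 + F)/(-261 + d)
c(-18, -387) - (-105454 - 50449) = (-229 - 387)/(-261 - 18) - (-105454 - 50449) = -616/(-279) - 1*(-155903) = -1/279*(-616) + 155903 = 616/279 + 155903 = 43497553/279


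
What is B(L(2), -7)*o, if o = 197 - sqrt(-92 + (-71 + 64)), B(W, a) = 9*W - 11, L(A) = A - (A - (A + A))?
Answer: 4925 - 75*I*sqrt(11) ≈ 4925.0 - 248.75*I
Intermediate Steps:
L(A) = 2*A (L(A) = A - (A - 2*A) = A - (-1)*A = A + A = 2*A)
B(W, a) = -11 + 9*W
o = 197 - 3*I*sqrt(11) (o = 197 - sqrt(-92 - 7) = 197 - sqrt(-99) = 197 - 3*I*sqrt(11) ≈ 197.0 - 9.9499*I)
B(L(2), -7)*o = (-11 + 9*(2*2))*(197 - 3*I*sqrt(11)) = (-11 + 9*4)*(197 - 3*I*sqrt(11)) = (-11 + 36)*(197 - 3*I*sqrt(11)) = 25*(197 - 3*I*sqrt(11)) = 4925 - 75*I*sqrt(11)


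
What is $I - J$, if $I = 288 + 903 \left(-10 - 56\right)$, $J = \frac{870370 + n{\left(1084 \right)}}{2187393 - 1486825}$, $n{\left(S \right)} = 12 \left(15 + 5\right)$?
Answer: $- \frac{20775779345}{350284} \approx -59311.0$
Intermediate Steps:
$n{\left(S \right)} = 240$ ($n{\left(S \right)} = 12 \cdot 20 = 240$)
$J = \frac{435305}{350284}$ ($J = \frac{870370 + 240}{2187393 - 1486825} = \frac{870610}{700568} = 870610 \cdot \frac{1}{700568} = \frac{435305}{350284} \approx 1.2427$)
$I = -59310$ ($I = 288 + 903 \left(-10 - 56\right) = 288 + 903 \left(-66\right) = 288 - 59598 = -59310$)
$I - J = -59310 - \frac{435305}{350284} = - \frac{20775779345}{350284}$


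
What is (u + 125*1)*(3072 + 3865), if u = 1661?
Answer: 12389482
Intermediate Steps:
(u + 125*1)*(3072 + 3865) = (1661 + 125*1)*(3072 + 3865) = (1661 + 125)*6937 = 1786*6937 = 12389482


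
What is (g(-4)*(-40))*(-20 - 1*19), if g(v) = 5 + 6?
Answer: 17160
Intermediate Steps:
g(v) = 11
(g(-4)*(-40))*(-20 - 1*19) = (11*(-40))*(-20 - 1*19) = -440*(-20 - 19) = -440*(-39) = 17160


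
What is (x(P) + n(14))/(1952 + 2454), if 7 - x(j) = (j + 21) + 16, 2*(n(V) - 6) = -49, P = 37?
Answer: -171/8812 ≈ -0.019405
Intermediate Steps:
n(V) = -37/2 (n(V) = 6 + (½)*(-49) = 6 - 49/2 = -37/2)
x(j) = -30 - j (x(j) = 7 - ((j + 21) + 16) = 7 - ((21 + j) + 16) = 7 - (37 + j) = 7 + (-37 - j) = -30 - j)
(x(P) + n(14))/(1952 + 2454) = ((-30 - 1*37) - 37/2)/(1952 + 2454) = ((-30 - 37) - 37/2)/4406 = (-67 - 37/2)*(1/4406) = -171/2*1/4406 = -171/8812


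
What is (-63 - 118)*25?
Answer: -4525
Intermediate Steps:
(-63 - 118)*25 = -181*25 = -4525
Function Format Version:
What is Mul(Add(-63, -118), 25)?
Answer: -4525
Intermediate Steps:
Mul(Add(-63, -118), 25) = Mul(-181, 25) = -4525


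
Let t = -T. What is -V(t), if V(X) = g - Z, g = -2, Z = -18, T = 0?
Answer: -16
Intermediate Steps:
t = 0 (t = -1*0 = 0)
V(X) = 16 (V(X) = -2 - 1*(-18) = -2 + 18 = 16)
-V(t) = -1*16 = -16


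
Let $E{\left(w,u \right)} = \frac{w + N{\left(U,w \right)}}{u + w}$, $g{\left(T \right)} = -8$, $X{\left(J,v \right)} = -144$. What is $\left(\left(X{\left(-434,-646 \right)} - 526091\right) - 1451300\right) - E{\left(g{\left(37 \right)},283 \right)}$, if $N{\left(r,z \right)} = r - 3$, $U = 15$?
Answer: $- \frac{543822129}{275} \approx -1.9775 \cdot 10^{6}$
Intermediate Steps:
$N{\left(r,z \right)} = -3 + r$ ($N{\left(r,z \right)} = r - 3 = -3 + r$)
$E{\left(w,u \right)} = \frac{12 + w}{u + w}$ ($E{\left(w,u \right)} = \frac{w + \left(-3 + 15\right)}{u + w} = \frac{w + 12}{u + w} = \frac{12 + w}{u + w}$)
$\left(\left(X{\left(-434,-646 \right)} - 526091\right) - 1451300\right) - E{\left(g{\left(37 \right)},283 \right)} = \left(\left(-144 - 526091\right) - 1451300\right) - \frac{12 - 8}{283 - 8} = \left(-526235 - 1451300\right) - \frac{1}{275} \cdot 4 = -1977535 - \frac{1}{275} \cdot 4 = -1977535 - \frac{4}{275} = - \frac{543822129}{275}$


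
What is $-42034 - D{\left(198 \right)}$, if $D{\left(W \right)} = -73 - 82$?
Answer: $-41879$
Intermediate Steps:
$D{\left(W \right)} = -155$
$-42034 - D{\left(198 \right)} = -42034 - -155 = -42034 + 155 = -41879$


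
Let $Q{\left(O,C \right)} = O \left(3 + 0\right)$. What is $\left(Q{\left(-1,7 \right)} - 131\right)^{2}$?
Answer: $17956$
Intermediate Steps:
$Q{\left(O,C \right)} = 3 O$ ($Q{\left(O,C \right)} = O 3 = 3 O$)
$\left(Q{\left(-1,7 \right)} - 131\right)^{2} = \left(3 \left(-1\right) - 131\right)^{2} = \left(-3 - 131\right)^{2} = \left(-134\right)^{2} = 17956$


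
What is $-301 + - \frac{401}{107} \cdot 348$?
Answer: $- \frac{171755}{107} \approx -1605.2$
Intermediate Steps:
$-301 + - \frac{401}{107} \cdot 348 = -301 + \left(-401\right) \frac{1}{107} \cdot 348 = -301 - \frac{139548}{107} = - \frac{171755}{107}$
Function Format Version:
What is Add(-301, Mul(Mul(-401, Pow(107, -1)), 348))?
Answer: Rational(-171755, 107) ≈ -1605.2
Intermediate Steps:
Add(-301, Mul(Mul(-401, Pow(107, -1)), 348)) = Add(-301, Mul(Mul(-401, Rational(1, 107)), 348)) = Add(-301, Mul(Rational(-401, 107), 348)) = Add(-301, Rational(-139548, 107)) = Rational(-171755, 107)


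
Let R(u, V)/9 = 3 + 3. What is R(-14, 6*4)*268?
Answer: 14472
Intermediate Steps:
R(u, V) = 54 (R(u, V) = 9*(3 + 3) = 9*6 = 54)
R(-14, 6*4)*268 = 54*268 = 14472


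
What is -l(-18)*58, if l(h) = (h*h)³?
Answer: -1972708992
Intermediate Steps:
l(h) = h⁶ (l(h) = (h²)³ = h⁶)
-l(-18)*58 = -1*(-18)⁶*58 = -1*34012224*58 = -34012224*58 = -1972708992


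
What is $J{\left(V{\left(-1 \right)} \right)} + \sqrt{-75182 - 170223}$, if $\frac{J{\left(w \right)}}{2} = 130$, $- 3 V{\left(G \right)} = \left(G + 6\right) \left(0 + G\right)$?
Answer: $260 + i \sqrt{245405} \approx 260.0 + 495.38 i$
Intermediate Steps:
$V{\left(G \right)} = - \frac{G \left(6 + G\right)}{3}$ ($V{\left(G \right)} = - \frac{\left(G + 6\right) \left(0 + G\right)}{3} = - \frac{\left(6 + G\right) G}{3} = - \frac{G \left(6 + G\right)}{3}$)
$J{\left(w \right)} = 260$ ($J{\left(w \right)} = 2 \cdot 130 = 260$)
$J{\left(V{\left(-1 \right)} \right)} + \sqrt{-75182 - 170223} = 260 + \sqrt{-75182 - 170223} = 260 + \sqrt{-245405} = 260 + i \sqrt{245405}$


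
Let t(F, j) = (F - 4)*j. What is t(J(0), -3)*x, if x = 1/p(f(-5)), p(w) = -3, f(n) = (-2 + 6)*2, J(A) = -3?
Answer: -7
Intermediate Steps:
f(n) = 8 (f(n) = 4*2 = 8)
t(F, j) = j*(-4 + F) (t(F, j) = (-4 + F)*j = j*(-4 + F))
x = -⅓ (x = 1/(-3) = -⅓ ≈ -0.33333)
t(J(0), -3)*x = -3*(-4 - 3)*(-⅓) = -3*(-7)*(-⅓) = 21*(-⅓) = -7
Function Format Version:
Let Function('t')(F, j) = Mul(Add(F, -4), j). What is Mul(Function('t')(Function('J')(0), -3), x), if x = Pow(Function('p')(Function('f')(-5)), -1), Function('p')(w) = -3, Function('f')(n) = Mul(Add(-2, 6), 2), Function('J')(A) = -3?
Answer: -7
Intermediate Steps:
Function('f')(n) = 8 (Function('f')(n) = Mul(4, 2) = 8)
Function('t')(F, j) = Mul(j, Add(-4, F)) (Function('t')(F, j) = Mul(Add(-4, F), j) = Mul(j, Add(-4, F)))
x = Rational(-1, 3) (x = Pow(-3, -1) = Rational(-1, 3) ≈ -0.33333)
Mul(Function('t')(Function('J')(0), -3), x) = Mul(Mul(-3, Add(-4, -3)), Rational(-1, 3)) = Mul(Mul(-3, -7), Rational(-1, 3)) = Mul(21, Rational(-1, 3)) = -7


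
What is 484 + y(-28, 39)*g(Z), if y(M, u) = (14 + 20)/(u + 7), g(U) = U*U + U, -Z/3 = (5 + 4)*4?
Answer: 207584/23 ≈ 9025.4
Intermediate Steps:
Z = -108 (Z = -3*(5 + 4)*4 = -27*4 = -3*36 = -108)
g(U) = U + U² (g(U) = U² + U = U + U²)
y(M, u) = 34/(7 + u)
484 + y(-28, 39)*g(Z) = 484 + (34/(7 + 39))*(-108*(1 - 108)) = 484 + (34/46)*(-108*(-107)) = 484 + (34*(1/46))*11556 = 484 + (17/23)*11556 = 484 + 196452/23 = 207584/23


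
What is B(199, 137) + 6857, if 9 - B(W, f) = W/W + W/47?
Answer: 322456/47 ≈ 6860.8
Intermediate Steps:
B(W, f) = 8 - W/47 (B(W, f) = 9 - (W/W + W/47) = 9 - (1 + W*(1/47)) = 9 - (1 + W/47) = 9 + (-1 - W/47) = 8 - W/47)
B(199, 137) + 6857 = (8 - 1/47*199) + 6857 = (8 - 199/47) + 6857 = 177/47 + 6857 = 322456/47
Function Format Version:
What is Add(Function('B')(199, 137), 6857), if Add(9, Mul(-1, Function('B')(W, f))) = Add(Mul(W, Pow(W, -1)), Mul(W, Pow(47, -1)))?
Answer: Rational(322456, 47) ≈ 6860.8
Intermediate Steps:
Function('B')(W, f) = Add(8, Mul(Rational(-1, 47), W)) (Function('B')(W, f) = Add(9, Mul(-1, Add(Mul(W, Pow(W, -1)), Mul(W, Pow(47, -1))))) = Add(9, Mul(-1, Add(1, Mul(W, Rational(1, 47))))) = Add(9, Mul(-1, Add(1, Mul(Rational(1, 47), W)))) = Add(9, Add(-1, Mul(Rational(-1, 47), W))) = Add(8, Mul(Rational(-1, 47), W)))
Add(Function('B')(199, 137), 6857) = Add(Add(8, Mul(Rational(-1, 47), 199)), 6857) = Add(Add(8, Rational(-199, 47)), 6857) = Add(Rational(177, 47), 6857) = Rational(322456, 47)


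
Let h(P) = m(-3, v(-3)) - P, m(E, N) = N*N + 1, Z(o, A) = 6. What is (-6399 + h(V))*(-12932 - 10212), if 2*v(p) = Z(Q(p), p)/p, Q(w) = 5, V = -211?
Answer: 143168784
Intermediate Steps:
v(p) = 3/p (v(p) = (6/p)/2 = 3/p)
m(E, N) = 1 + N**2 (m(E, N) = N**2 + 1 = 1 + N**2)
h(P) = 2 - P (h(P) = (1 + (3/(-3))**2) - P = (1 + (3*(-1/3))**2) - P = (1 + (-1)**2) - P = (1 + 1) - P = 2 - P)
(-6399 + h(V))*(-12932 - 10212) = (-6399 + (2 - 1*(-211)))*(-12932 - 10212) = (-6399 + (2 + 211))*(-23144) = (-6399 + 213)*(-23144) = -6186*(-23144) = 143168784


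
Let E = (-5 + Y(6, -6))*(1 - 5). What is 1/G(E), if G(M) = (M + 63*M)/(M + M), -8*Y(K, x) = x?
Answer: 1/32 ≈ 0.031250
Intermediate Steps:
Y(K, x) = -x/8
E = 17 (E = (-5 - 1/8*(-6))*(1 - 5) = (-5 + 3/4)*(-4) = -17/4*(-4) = 17)
G(M) = 32 (G(M) = (64*M)/((2*M)) = (64*M)*(1/(2*M)) = 32)
1/G(E) = 1/32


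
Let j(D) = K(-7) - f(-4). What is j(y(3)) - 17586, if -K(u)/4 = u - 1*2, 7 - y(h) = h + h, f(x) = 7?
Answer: -17557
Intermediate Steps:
y(h) = 7 - 2*h (y(h) = 7 - (h + h) = 7 - 2*h)
K(u) = 8 - 4*u (K(u) = -4*(u - 1*2) = -4*(u - 2) = -4*(-2 + u) = 8 - 4*u)
j(D) = 29 (j(D) = (8 - 4*(-7)) - 1*7 = (8 + 28) - 7 = 36 - 7 = 29)
j(y(3)) - 17586 = 29 - 17586 = -17557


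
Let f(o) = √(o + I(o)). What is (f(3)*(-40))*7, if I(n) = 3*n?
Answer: -560*√3 ≈ -969.95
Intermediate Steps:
f(o) = 2*√o (f(o) = √(o + 3*o) = √(4*o) = 2*√o)
(f(3)*(-40))*7 = ((2*√3)*(-40))*7 = -80*√3*7 = -560*√3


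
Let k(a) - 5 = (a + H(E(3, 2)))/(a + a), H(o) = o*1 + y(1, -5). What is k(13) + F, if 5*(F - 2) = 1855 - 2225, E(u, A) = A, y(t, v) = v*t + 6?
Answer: -863/13 ≈ -66.385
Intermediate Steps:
y(t, v) = 6 + t*v (y(t, v) = t*v + 6 = 6 + t*v)
H(o) = 1 + o (H(o) = o*1 + (6 + 1*(-5)) = o + (6 - 5) = o + 1 = 1 + o)
F = -72 (F = 2 + (1855 - 2225)/5 = 2 + (1/5)*(-370) = 2 - 74 = -72)
k(a) = 5 + (3 + a)/(2*a) (k(a) = 5 + (a + (1 + 2))/(a + a) = 5 + (a + 3)/((2*a)) = 5 + (3 + a)*(1/(2*a)) = 5 + (3 + a)/(2*a))
k(13) + F = (1/2)*(3 + 11*13)/13 - 72 = (1/2)*(1/13)*(3 + 143) - 72 = (1/2)*(1/13)*146 - 72 = 73/13 - 72 = -863/13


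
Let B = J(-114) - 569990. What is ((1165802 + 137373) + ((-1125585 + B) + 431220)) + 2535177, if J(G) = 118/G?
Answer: 146717770/57 ≈ 2.5740e+6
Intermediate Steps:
B = -32489489/57 (B = 118/(-114) - 569990 = 118*(-1/114) - 569990 = -59/57 - 569990 = -32489489/57 ≈ -5.6999e+5)
((1165802 + 137373) + ((-1125585 + B) + 431220)) + 2535177 = ((1165802 + 137373) + ((-1125585 - 32489489/57) + 431220)) + 2535177 = (1303175 + (-96647834/57 + 431220)) + 2535177 = (1303175 - 72068294/57) + 2535177 = 2212681/57 + 2535177 = 146717770/57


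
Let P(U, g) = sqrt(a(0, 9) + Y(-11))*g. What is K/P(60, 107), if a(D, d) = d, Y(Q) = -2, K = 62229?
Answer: 62229*sqrt(7)/749 ≈ 219.82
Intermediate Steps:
P(U, g) = g*sqrt(7) (P(U, g) = sqrt(9 - 2)*g = sqrt(7)*g = g*sqrt(7))
K/P(60, 107) = 62229/((107*sqrt(7))) = 62229*(sqrt(7)/749) = 62229*sqrt(7)/749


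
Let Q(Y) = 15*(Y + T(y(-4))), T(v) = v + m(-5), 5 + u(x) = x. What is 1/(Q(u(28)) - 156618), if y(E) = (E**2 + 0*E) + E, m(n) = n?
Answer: -1/156168 ≈ -6.4034e-6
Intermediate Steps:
y(E) = E + E**2 (y(E) = (E**2 + 0) + E = E**2 + E = E + E**2)
u(x) = -5 + x
T(v) = -5 + v (T(v) = v - 5 = -5 + v)
Q(Y) = 105 + 15*Y (Q(Y) = 15*(Y + (-5 - 4*(1 - 4))) = 15*(Y + (-5 - 4*(-3))) = 15*(Y + (-5 + 12)) = 15*(Y + 7) = 15*(7 + Y) = 105 + 15*Y)
1/(Q(u(28)) - 156618) = 1/((105 + 15*(-5 + 28)) - 156618) = 1/((105 + 15*23) - 156618) = 1/((105 + 345) - 156618) = 1/(450 - 156618) = 1/(-156168) = -1/156168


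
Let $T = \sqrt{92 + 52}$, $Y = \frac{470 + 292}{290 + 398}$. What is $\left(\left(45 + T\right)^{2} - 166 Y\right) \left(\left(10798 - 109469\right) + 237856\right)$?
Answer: $\frac{73379027925}{172} \approx 4.2662 \cdot 10^{8}$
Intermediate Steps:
$Y = \frac{381}{344}$ ($Y = \frac{762}{688} = 762 \cdot \frac{1}{688} = \frac{381}{344} \approx 1.1076$)
$T = 12$ ($T = \sqrt{144} = 12$)
$\left(\left(45 + T\right)^{2} - 166 Y\right) \left(\left(10798 - 109469\right) + 237856\right) = \left(\left(45 + 12\right)^{2} - \frac{31623}{172}\right) \left(\left(10798 - 109469\right) + 237856\right) = \left(57^{2} - \frac{31623}{172}\right) \left(\left(10798 - 109469\right) + 237856\right) = \left(3249 - \frac{31623}{172}\right) \left(-98671 + 237856\right) = \frac{527205}{172} \cdot 139185 = \frac{73379027925}{172}$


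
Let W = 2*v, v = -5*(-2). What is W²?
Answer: 400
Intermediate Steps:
v = 10
W = 20 (W = 2*10 = 20)
W² = 20² = 400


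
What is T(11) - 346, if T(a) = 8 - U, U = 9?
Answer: -347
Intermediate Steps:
T(a) = -1 (T(a) = 8 - 1*9 = 8 - 9 = -1)
T(11) - 346 = -1 - 346 = -347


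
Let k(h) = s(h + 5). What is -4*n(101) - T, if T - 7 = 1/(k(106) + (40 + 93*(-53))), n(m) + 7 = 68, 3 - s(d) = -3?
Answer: -1225632/4883 ≈ -251.00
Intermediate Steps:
s(d) = 6 (s(d) = 3 - 1*(-3) = 3 + 3 = 6)
k(h) = 6
n(m) = 61 (n(m) = -7 + 68 = 61)
T = 34180/4883 (T = 7 + 1/(6 + (40 + 93*(-53))) = 7 + 1/(6 + (40 - 4929)) = 7 + 1/(6 - 4889) = 7 + 1/(-4883) = 7 - 1/4883 = 34180/4883 ≈ 6.9998)
-4*n(101) - T = -4*61 - 1*34180/4883 = -244 - 34180/4883 = -1225632/4883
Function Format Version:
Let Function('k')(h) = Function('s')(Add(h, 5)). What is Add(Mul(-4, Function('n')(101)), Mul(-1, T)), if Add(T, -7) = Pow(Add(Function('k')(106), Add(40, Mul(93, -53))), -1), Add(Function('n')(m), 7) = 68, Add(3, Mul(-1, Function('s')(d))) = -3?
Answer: Rational(-1225632, 4883) ≈ -251.00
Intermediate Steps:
Function('s')(d) = 6 (Function('s')(d) = Add(3, Mul(-1, -3)) = Add(3, 3) = 6)
Function('k')(h) = 6
Function('n')(m) = 61 (Function('n')(m) = Add(-7, 68) = 61)
T = Rational(34180, 4883) (T = Add(7, Pow(Add(6, Add(40, Mul(93, -53))), -1)) = Add(7, Pow(Add(6, Add(40, -4929)), -1)) = Add(7, Pow(Add(6, -4889), -1)) = Add(7, Pow(-4883, -1)) = Add(7, Rational(-1, 4883)) = Rational(34180, 4883) ≈ 6.9998)
Add(Mul(-4, Function('n')(101)), Mul(-1, T)) = Add(Mul(-4, 61), Mul(-1, Rational(34180, 4883))) = Add(-244, Rational(-34180, 4883)) = Rational(-1225632, 4883)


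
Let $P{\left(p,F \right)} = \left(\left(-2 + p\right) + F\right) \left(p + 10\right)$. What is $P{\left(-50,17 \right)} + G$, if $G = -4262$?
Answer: $-2862$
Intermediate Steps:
$P{\left(p,F \right)} = \left(10 + p\right) \left(-2 + F + p\right)$ ($P{\left(p,F \right)} = \left(-2 + F + p\right) \left(10 + p\right) = \left(10 + p\right) \left(-2 + F + p\right)$)
$P{\left(-50,17 \right)} + G = \left(-20 + \left(-50\right)^{2} + 8 \left(-50\right) + 10 \cdot 17 + 17 \left(-50\right)\right) - 4262 = \left(-20 + 2500 - 400 + 170 - 850\right) - 4262 = 1400 - 4262 = -2862$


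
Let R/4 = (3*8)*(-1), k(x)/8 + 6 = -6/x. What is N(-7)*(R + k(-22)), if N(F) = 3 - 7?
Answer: 6240/11 ≈ 567.27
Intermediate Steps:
k(x) = -48 - 48/x (k(x) = -48 + 8*(-6/x) = -48 - 48/x)
R = -96 (R = 4*((3*8)*(-1)) = 4*(24*(-1)) = 4*(-24) = -96)
N(F) = -4
N(-7)*(R + k(-22)) = -4*(-96 + (-48 - 48/(-22))) = -4*(-96 + (-48 - 48*(-1/22))) = -4*(-96 + (-48 + 24/11)) = -4*(-96 - 504/11) = -4*(-1560/11) = 6240/11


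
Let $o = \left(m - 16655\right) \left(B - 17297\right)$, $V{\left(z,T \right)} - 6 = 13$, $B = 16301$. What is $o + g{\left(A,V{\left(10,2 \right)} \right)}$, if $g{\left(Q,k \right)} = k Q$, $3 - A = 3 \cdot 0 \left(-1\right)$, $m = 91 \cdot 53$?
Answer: $11784729$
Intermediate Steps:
$m = 4823$
$V{\left(z,T \right)} = 19$ ($V{\left(z,T \right)} = 6 + 13 = 19$)
$A = 3$ ($A = 3 - 3 \cdot 0 \left(-1\right) = 3 - 0 \left(-1\right) = 3 - 0 = 3 + 0 = 3$)
$g{\left(Q,k \right)} = Q k$
$o = 11784672$ ($o = \left(4823 - 16655\right) \left(16301 - 17297\right) = \left(-11832\right) \left(-996\right) = 11784672$)
$o + g{\left(A,V{\left(10,2 \right)} \right)} = 11784672 + 3 \cdot 19 = 11784672 + 57 = 11784729$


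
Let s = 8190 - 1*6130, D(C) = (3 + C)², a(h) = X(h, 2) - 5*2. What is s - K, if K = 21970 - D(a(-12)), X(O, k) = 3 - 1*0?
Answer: -19894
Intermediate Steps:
X(O, k) = 3 (X(O, k) = 3 + 0 = 3)
a(h) = -7 (a(h) = 3 - 5*2 = 3 - 10 = -7)
s = 2060 (s = 8190 - 6130 = 2060)
K = 21954 (K = 21970 - (3 - 7)² = 21970 - 1*(-4)² = 21970 - 1*16 = 21970 - 16 = 21954)
s - K = 2060 - 1*21954 = 2060 - 21954 = -19894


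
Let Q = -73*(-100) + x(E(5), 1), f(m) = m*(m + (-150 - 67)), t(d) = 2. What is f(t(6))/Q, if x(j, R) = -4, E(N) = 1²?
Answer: -215/3648 ≈ -0.058936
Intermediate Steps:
E(N) = 1
f(m) = m*(-217 + m) (f(m) = m*(m - 217) = m*(-217 + m))
Q = 7296 (Q = -73*(-100) - 4 = 7300 - 4 = 7296)
f(t(6))/Q = (2*(-217 + 2))/7296 = (2*(-215))*(1/7296) = -430*1/7296 = -215/3648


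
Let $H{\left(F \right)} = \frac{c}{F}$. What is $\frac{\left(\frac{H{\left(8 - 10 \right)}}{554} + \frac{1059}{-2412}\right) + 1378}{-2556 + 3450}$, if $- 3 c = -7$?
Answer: $\frac{51132229}{33183492} \approx 1.5409$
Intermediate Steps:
$c = \frac{7}{3}$ ($c = \left(- \frac{1}{3}\right) \left(-7\right) = \frac{7}{3} \approx 2.3333$)
$H{\left(F \right)} = \frac{7}{3 F}$
$\frac{\left(\frac{H{\left(8 - 10 \right)}}{554} + \frac{1059}{-2412}\right) + 1378}{-2556 + 3450} = \frac{\left(\frac{\frac{7}{3} \frac{1}{8 - 10}}{554} + \frac{1059}{-2412}\right) + 1378}{-2556 + 3450} = \frac{\left(\frac{7}{3 \left(-2\right)} \frac{1}{554} + 1059 \left(- \frac{1}{2412}\right)\right) + 1378}{894} = \left(\left(\frac{7}{3} \left(- \frac{1}{2}\right) \frac{1}{554} - \frac{353}{804}\right) + 1378\right) \frac{1}{894} = \left(\left(\left(- \frac{7}{6}\right) \frac{1}{554} - \frac{353}{804}\right) + 1378\right) \frac{1}{894} = \left(\left(- \frac{7}{3324} - \frac{353}{804}\right) + 1378\right) \frac{1}{894} = \left(- \frac{16375}{37118} + 1378\right) \frac{1}{894} = \frac{51132229}{37118} \cdot \frac{1}{894} = \frac{51132229}{33183492}$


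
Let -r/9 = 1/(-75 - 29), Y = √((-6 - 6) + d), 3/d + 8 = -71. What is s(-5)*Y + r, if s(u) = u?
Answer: 9/104 - 5*I*√75129/79 ≈ 0.086538 - 17.348*I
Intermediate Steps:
d = -3/79 (d = 3/(-8 - 71) = 3/(-79) = 3*(-1/79) = -3/79 ≈ -0.037975)
Y = I*√75129/79 (Y = √((-6 - 6) - 3/79) = √(-12 - 3/79) = √(-951/79) = I*√75129/79 ≈ 3.4696*I)
r = 9/104 (r = -9/(-75 - 29) = -9/(-104) = -9*(-1/104) = 9/104 ≈ 0.086538)
s(-5)*Y + r = -5*I*√75129/79 + 9/104 = 9/104 - 5*I*√75129/79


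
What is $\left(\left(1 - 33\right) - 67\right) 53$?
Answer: $-5247$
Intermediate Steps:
$\left(\left(1 - 33\right) - 67\right) 53 = \left(-32 - 67\right) 53 = \left(-99\right) 53 = -5247$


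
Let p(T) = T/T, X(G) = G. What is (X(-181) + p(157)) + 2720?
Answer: 2540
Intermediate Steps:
p(T) = 1
(X(-181) + p(157)) + 2720 = (-181 + 1) + 2720 = -180 + 2720 = 2540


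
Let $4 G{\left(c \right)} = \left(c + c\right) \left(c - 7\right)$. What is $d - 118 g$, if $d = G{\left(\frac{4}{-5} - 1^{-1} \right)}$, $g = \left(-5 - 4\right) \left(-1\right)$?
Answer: $- \frac{26352}{25} \approx -1054.1$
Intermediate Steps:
$G{\left(c \right)} = \frac{c \left(-7 + c\right)}{2}$ ($G{\left(c \right)} = \frac{\left(c + c\right) \left(c - 7\right)}{4} = \frac{2 c \left(-7 + c\right)}{4} = \frac{c \left(-7 + c\right)}{2}$)
$g = 9$ ($g = \left(-9\right) \left(-1\right) = 9$)
$d = \frac{198}{25}$ ($d = \frac{\left(\frac{4}{-5} - 1^{-1}\right) \left(-7 + \left(\frac{4}{-5} - 1^{-1}\right)\right)}{2} = \frac{\left(4 \left(- \frac{1}{5}\right) - 1\right) \left(-7 + \left(4 \left(- \frac{1}{5}\right) - 1\right)\right)}{2} = \frac{\left(- \frac{4}{5} - 1\right) \left(-7 - \frac{9}{5}\right)}{2} = \frac{1}{2} \left(- \frac{9}{5}\right) \left(-7 - \frac{9}{5}\right) = \frac{1}{2} \left(- \frac{9}{5}\right) \left(- \frac{44}{5}\right) = \frac{198}{25} \approx 7.92$)
$d - 118 g = \frac{198}{25} - 1062 = - \frac{26352}{25}$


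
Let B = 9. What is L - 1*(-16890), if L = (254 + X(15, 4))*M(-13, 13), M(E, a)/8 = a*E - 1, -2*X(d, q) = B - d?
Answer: -332630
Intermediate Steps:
X(d, q) = -9/2 + d/2 (X(d, q) = -(9 - d)/2 = -9/2 + d/2)
M(E, a) = -8 + 8*E*a (M(E, a) = 8*(a*E - 1) = 8*(E*a - 1) = 8*(-1 + E*a) = -8 + 8*E*a)
L = -349520 (L = (254 + (-9/2 + (½)*15))*(-8 + 8*(-13)*13) = (254 + (-9/2 + 15/2))*(-8 - 1352) = (254 + 3)*(-1360) = 257*(-1360) = -349520)
L - 1*(-16890) = -349520 - 1*(-16890) = -349520 + 16890 = -332630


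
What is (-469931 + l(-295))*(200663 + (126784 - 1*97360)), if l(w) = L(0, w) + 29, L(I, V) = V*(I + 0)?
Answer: -108118341474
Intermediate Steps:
L(I, V) = I*V (L(I, V) = V*I = I*V)
l(w) = 29 (l(w) = 0*w + 29 = 0 + 29 = 29)
(-469931 + l(-295))*(200663 + (126784 - 1*97360)) = (-469931 + 29)*(200663 + (126784 - 1*97360)) = -469902*(200663 + (126784 - 97360)) = -469902*(200663 + 29424) = -469902*230087 = -108118341474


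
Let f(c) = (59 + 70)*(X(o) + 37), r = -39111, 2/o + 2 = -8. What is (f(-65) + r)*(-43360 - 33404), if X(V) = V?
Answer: 13189513716/5 ≈ 2.6379e+9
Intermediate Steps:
o = -⅕ (o = 2/(-2 - 8) = 2/(-10) = 2*(-⅒) = -⅕ ≈ -0.20000)
f(c) = 23736/5 (f(c) = (59 + 70)*(-⅕ + 37) = 129*(184/5) = 23736/5)
(f(-65) + r)*(-43360 - 33404) = (23736/5 - 39111)*(-43360 - 33404) = -171819/5*(-76764) = 13189513716/5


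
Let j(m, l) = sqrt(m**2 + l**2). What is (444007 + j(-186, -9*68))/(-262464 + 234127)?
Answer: -444007/28337 - 6*sqrt(11365)/28337 ≈ -15.691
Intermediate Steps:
j(m, l) = sqrt(l**2 + m**2)
(444007 + j(-186, -9*68))/(-262464 + 234127) = (444007 + sqrt((-9*68)**2 + (-186)**2))/(-262464 + 234127) = (444007 + sqrt((-612)**2 + 34596))/(-28337) = (444007 + sqrt(374544 + 34596))*(-1/28337) = (444007 + sqrt(409140))*(-1/28337) = (444007 + 6*sqrt(11365))*(-1/28337) = -444007/28337 - 6*sqrt(11365)/28337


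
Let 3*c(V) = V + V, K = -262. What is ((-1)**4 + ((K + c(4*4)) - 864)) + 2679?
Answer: 4694/3 ≈ 1564.7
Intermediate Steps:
c(V) = 2*V/3 (c(V) = (V + V)/3 = (2*V)/3 = 2*V/3)
((-1)**4 + ((K + c(4*4)) - 864)) + 2679 = ((-1)**4 + ((-262 + 2*(4*4)/3) - 864)) + 2679 = (1 + ((-262 + (2/3)*16) - 864)) + 2679 = (1 + ((-262 + 32/3) - 864)) + 2679 = (1 + (-754/3 - 864)) + 2679 = (1 - 3346/3) + 2679 = -3343/3 + 2679 = 4694/3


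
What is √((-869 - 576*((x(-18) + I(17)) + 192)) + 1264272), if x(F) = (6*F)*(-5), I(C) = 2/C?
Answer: √243252235/17 ≈ 917.44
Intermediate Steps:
x(F) = -30*F
√((-869 - 576*((x(-18) + I(17)) + 192)) + 1264272) = √((-869 - 576*((-30*(-18) + 2/17) + 192)) + 1264272) = √((-869 - 576*((540 + 2*(1/17)) + 192)) + 1264272) = √((-869 - 576*((540 + 2/17) + 192)) + 1264272) = √((-869 - 576*(9182/17 + 192)) + 1264272) = √((-869 - 576*12446/17) + 1264272) = √((-869 - 7168896/17) + 1264272) = √(-7183669/17 + 1264272) = √(14308955/17) = √243252235/17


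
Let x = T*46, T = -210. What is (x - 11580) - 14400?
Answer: -35640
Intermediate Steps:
x = -9660 (x = -210*46 = -9660)
(x - 11580) - 14400 = (-9660 - 11580) - 14400 = -21240 - 14400 = -35640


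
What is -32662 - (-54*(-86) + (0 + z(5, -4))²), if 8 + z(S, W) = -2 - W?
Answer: -37342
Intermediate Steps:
z(S, W) = -10 - W (z(S, W) = -8 + (-2 - W) = -10 - W)
-32662 - (-54*(-86) + (0 + z(5, -4))²) = -32662 - (-54*(-86) + (0 + (-10 - 1*(-4)))²) = -32662 - (4644 + (0 + (-10 + 4))²) = -32662 - (4644 + (0 - 6)²) = -32662 - (4644 + (-6)²) = -32662 - (4644 + 36) = -32662 - 1*4680 = -32662 - 4680 = -37342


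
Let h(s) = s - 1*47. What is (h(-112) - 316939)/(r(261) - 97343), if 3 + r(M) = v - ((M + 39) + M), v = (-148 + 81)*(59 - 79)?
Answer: 317098/96567 ≈ 3.2837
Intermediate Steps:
v = 1340 (v = -67*(-20) = 1340)
h(s) = -47 + s (h(s) = s - 47 = -47 + s)
r(M) = 1298 - 2*M (r(M) = -3 + (1340 - ((M + 39) + M)) = -3 + (1340 - ((39 + M) + M)) = -3 + (1340 - (39 + 2*M)) = -3 + (1340 + (-39 - 2*M)) = -3 + (1301 - 2*M) = 1298 - 2*M)
(h(-112) - 316939)/(r(261) - 97343) = ((-47 - 112) - 316939)/((1298 - 2*261) - 97343) = (-159 - 316939)/((1298 - 522) - 97343) = -317098/(776 - 97343) = -317098/(-96567) = -317098*(-1/96567) = 317098/96567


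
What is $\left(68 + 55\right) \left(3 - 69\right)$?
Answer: $-8118$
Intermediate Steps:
$\left(68 + 55\right) \left(3 - 69\right) = 123 \left(3 - 69\right) = 123 \left(-66\right) = -8118$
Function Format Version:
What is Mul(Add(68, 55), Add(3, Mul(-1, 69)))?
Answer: -8118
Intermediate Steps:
Mul(Add(68, 55), Add(3, Mul(-1, 69))) = Mul(123, Add(3, -69)) = Mul(123, -66) = -8118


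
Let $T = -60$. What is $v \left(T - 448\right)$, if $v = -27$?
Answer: $13716$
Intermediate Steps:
$v \left(T - 448\right) = - 27 \left(-60 - 448\right) = \left(-27\right) \left(-508\right) = 13716$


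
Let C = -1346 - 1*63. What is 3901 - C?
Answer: 5310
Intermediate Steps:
C = -1409 (C = -1346 - 63 = -1409)
3901 - C = 3901 - 1*(-1409) = 3901 + 1409 = 5310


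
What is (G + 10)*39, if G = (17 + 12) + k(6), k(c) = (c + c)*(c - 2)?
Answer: 3393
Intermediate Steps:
k(c) = 2*c*(-2 + c) (k(c) = (2*c)*(-2 + c) = 2*c*(-2 + c))
G = 77 (G = (17 + 12) + 2*6*(-2 + 6) = 29 + 2*6*4 = 29 + 48 = 77)
(G + 10)*39 = (77 + 10)*39 = 87*39 = 3393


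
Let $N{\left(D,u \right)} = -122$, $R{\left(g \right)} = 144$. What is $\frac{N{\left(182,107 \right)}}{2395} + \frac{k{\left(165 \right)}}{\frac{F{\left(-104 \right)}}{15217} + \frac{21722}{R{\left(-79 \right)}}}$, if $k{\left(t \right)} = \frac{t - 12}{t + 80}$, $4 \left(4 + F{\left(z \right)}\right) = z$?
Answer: $- \frac{907687133018}{19395222944335} \approx -0.0468$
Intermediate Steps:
$F{\left(z \right)} = -4 + \frac{z}{4}$
$k{\left(t \right)} = \frac{-12 + t}{80 + t}$
$\frac{N{\left(182,107 \right)}}{2395} + \frac{k{\left(165 \right)}}{\frac{F{\left(-104 \right)}}{15217} + \frac{21722}{R{\left(-79 \right)}}} = - \frac{122}{2395} + \frac{\frac{1}{80 + 165} \left(-12 + 165\right)}{\frac{-4 + \frac{1}{4} \left(-104\right)}{15217} + \frac{21722}{144}} = \left(-122\right) \frac{1}{2395} + \frac{\frac{1}{245} \cdot 153}{\left(-4 - 26\right) \frac{1}{15217} + 21722 \cdot \frac{1}{144}} = - \frac{122}{2395} + \frac{\frac{1}{245} \cdot 153}{\left(-30\right) \frac{1}{15217} + \frac{10861}{72}} = - \frac{122}{2395} + \frac{153}{245 \left(- \frac{30}{15217} + \frac{10861}{72}\right)} = - \frac{122}{2395} + \frac{153}{245 \cdot \frac{165269677}{1095624}} = - \frac{122}{2395} + \frac{153}{245} \cdot \frac{1095624}{165269677} = - \frac{122}{2395} + \frac{167630472}{40491070865} = - \frac{907687133018}{19395222944335}$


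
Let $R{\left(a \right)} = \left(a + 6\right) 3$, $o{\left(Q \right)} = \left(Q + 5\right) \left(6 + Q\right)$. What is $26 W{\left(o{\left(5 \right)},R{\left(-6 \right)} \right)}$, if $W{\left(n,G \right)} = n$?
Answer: $2860$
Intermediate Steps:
$o{\left(Q \right)} = \left(5 + Q\right) \left(6 + Q\right)$
$R{\left(a \right)} = 18 + 3 a$ ($R{\left(a \right)} = \left(6 + a\right) 3 = 18 + 3 a$)
$26 W{\left(o{\left(5 \right)},R{\left(-6 \right)} \right)} = 26 \left(30 + 5^{2} + 11 \cdot 5\right) = 26 \left(30 + 25 + 55\right) = 26 \cdot 110 = 2860$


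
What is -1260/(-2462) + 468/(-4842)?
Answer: 137464/331139 ≈ 0.41512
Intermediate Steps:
-1260/(-2462) + 468/(-4842) = -1260*(-1/2462) + 468*(-1/4842) = 630/1231 - 26/269 = 137464/331139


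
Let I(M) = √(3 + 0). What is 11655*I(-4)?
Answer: 11655*√3 ≈ 20187.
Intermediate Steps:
I(M) = √3
11655*I(-4) = 11655*√3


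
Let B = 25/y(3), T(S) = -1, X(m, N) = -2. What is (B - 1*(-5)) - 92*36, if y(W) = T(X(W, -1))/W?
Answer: -3382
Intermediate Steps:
y(W) = -1/W
B = -75 (B = 25/((-1/3)) = 25/((-1*⅓)) = 25/(-⅓) = 25*(-3) = -75)
(B - 1*(-5)) - 92*36 = (-75 - 1*(-5)) - 92*36 = (-75 + 5) - 3312 = -70 - 3312 = -3382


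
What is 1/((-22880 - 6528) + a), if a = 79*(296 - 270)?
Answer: -1/27354 ≈ -3.6558e-5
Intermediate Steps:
a = 2054 (a = 79*26 = 2054)
1/((-22880 - 6528) + a) = 1/((-22880 - 6528) + 2054) = 1/(-29408 + 2054) = 1/(-27354) = -1/27354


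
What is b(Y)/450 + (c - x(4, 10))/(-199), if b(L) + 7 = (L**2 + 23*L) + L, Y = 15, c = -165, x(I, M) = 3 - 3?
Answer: 94636/44775 ≈ 2.1136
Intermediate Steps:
x(I, M) = 0
b(L) = -7 + L**2 + 24*L (b(L) = -7 + ((L**2 + 23*L) + L) = -7 + (L**2 + 24*L) = -7 + L**2 + 24*L)
b(Y)/450 + (c - x(4, 10))/(-199) = (-7 + 15**2 + 24*15)/450 + (-165 - 1*0)/(-199) = (-7 + 225 + 360)*(1/450) + (-165 + 0)*(-1/199) = 578*(1/450) - 165*(-1/199) = 289/225 + 165/199 = 94636/44775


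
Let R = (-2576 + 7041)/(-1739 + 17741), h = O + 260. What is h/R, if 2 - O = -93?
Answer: 1136142/893 ≈ 1272.3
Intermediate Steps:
O = 95 (O = 2 - 1*(-93) = 2 + 93 = 95)
h = 355 (h = 95 + 260 = 355)
R = 4465/16002 ≈ 0.27903
h/R = 355/(4465/16002) = 355*(16002/4465) = 1136142/893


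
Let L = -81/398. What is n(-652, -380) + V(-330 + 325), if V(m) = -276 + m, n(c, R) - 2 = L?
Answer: -111123/398 ≈ -279.20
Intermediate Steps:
L = -81/398 (L = -81*1/398 = -81/398 ≈ -0.20352)
n(c, R) = 715/398 (n(c, R) = 2 - 81/398 = 715/398)
n(-652, -380) + V(-330 + 325) = 715/398 + (-276 + (-330 + 325)) = 715/398 + (-276 - 5) = 715/398 - 281 = -111123/398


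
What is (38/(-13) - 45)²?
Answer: 388129/169 ≈ 2296.6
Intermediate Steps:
(38/(-13) - 45)² = (38*(-1/13) - 45)² = (-38/13 - 45)² = (-623/13)² = 388129/169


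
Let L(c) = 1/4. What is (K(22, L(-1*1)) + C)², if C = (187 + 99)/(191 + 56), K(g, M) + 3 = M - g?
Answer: 3214849/5776 ≈ 556.59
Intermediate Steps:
L(c) = ¼
K(g, M) = -3 + M - g (K(g, M) = -3 + (M - g) = -3 + M - g)
C = 22/19 (C = 286/247 = 286*(1/247) = 22/19 ≈ 1.1579)
(K(22, L(-1*1)) + C)² = ((-3 + ¼ - 1*22) + 22/19)² = ((-3 + ¼ - 22) + 22/19)² = (-99/4 + 22/19)² = (-1793/76)² = 3214849/5776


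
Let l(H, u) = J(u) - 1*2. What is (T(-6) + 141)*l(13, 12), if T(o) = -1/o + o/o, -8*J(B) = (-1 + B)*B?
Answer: -31561/12 ≈ -2630.1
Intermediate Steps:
J(B) = -B*(-1 + B)/8 (J(B) = -(-1 + B)*B/8 = -B*(-1 + B)/8)
l(H, u) = -2 + u*(1 - u)/8 (l(H, u) = u*(1 - u)/8 - 1*2 = u*(1 - u)/8 - 2 = -2 + u*(1 - u)/8)
T(o) = 1 - 1/o (T(o) = -1/o + 1 = 1 - 1/o)
(T(-6) + 141)*l(13, 12) = ((-1 - 6)/(-6) + 141)*(-2 - 1/8*12**2 + (1/8)*12) = (-1/6*(-7) + 141)*(-2 - 1/8*144 + 3/2) = (7/6 + 141)*(-2 - 18 + 3/2) = (853/6)*(-37/2) = -31561/12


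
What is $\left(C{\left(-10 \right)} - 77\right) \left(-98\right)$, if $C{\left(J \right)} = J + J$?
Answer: $9506$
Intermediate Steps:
$C{\left(J \right)} = 2 J$
$\left(C{\left(-10 \right)} - 77\right) \left(-98\right) = \left(2 \left(-10\right) - 77\right) \left(-98\right) = \left(-20 - 77\right) \left(-98\right) = \left(-97\right) \left(-98\right) = 9506$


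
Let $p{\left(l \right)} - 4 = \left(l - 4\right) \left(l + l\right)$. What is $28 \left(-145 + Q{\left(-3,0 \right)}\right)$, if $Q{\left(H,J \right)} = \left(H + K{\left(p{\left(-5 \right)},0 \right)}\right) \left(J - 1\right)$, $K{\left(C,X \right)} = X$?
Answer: $-3976$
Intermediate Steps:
$p{\left(l \right)} = 4 + 2 l \left(-4 + l\right)$ ($p{\left(l \right)} = 4 + \left(l - 4\right) \left(l + l\right) = 4 + \left(-4 + l\right) 2 l = 4 + 2 l \left(-4 + l\right)$)
$Q{\left(H,J \right)} = H \left(-1 + J\right)$ ($Q{\left(H,J \right)} = \left(H + 0\right) \left(J - 1\right) = H \left(-1 + J\right)$)
$28 \left(-145 + Q{\left(-3,0 \right)}\right) = 28 \left(-145 - 3 \left(-1 + 0\right)\right) = 28 \left(-145 - -3\right) = 28 \left(-145 + 3\right) = 28 \left(-142\right) = -3976$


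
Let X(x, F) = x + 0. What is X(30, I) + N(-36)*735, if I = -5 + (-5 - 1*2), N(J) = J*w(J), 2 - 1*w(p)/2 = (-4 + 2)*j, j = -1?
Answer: 30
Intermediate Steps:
w(p) = 0 (w(p) = 4 - 2*(-4 + 2)*(-1) = 4 - (-4)*(-1) = 4 - 2*2 = 4 - 4 = 0)
N(J) = 0 (N(J) = J*0 = 0)
I = -12 (I = -5 + (-5 - 2) = -5 - 7 = -12)
X(x, F) = x
X(30, I) + N(-36)*735 = 30 + 0*735 = 30 + 0 = 30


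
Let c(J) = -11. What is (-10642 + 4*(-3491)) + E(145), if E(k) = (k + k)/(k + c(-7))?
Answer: -1648457/67 ≈ -24604.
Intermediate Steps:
E(k) = 2*k/(-11 + k) (E(k) = (k + k)/(k - 11) = (2*k)/(-11 + k) = 2*k/(-11 + k))
(-10642 + 4*(-3491)) + E(145) = (-10642 + 4*(-3491)) + 2*145/(-11 + 145) = (-10642 - 13964) + 2*145/134 = -24606 + 2*145*(1/134) = -24606 + 145/67 = -1648457/67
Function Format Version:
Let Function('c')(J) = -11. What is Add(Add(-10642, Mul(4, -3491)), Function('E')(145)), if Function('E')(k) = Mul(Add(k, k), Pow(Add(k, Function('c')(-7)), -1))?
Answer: Rational(-1648457, 67) ≈ -24604.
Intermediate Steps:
Function('E')(k) = Mul(2, k, Pow(Add(-11, k), -1)) (Function('E')(k) = Mul(Add(k, k), Pow(Add(k, -11), -1)) = Mul(Mul(2, k), Pow(Add(-11, k), -1)) = Mul(2, k, Pow(Add(-11, k), -1)))
Add(Add(-10642, Mul(4, -3491)), Function('E')(145)) = Add(Add(-10642, Mul(4, -3491)), Mul(2, 145, Pow(Add(-11, 145), -1))) = Add(Add(-10642, -13964), Mul(2, 145, Pow(134, -1))) = Add(-24606, Mul(2, 145, Rational(1, 134))) = Add(-24606, Rational(145, 67)) = Rational(-1648457, 67)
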